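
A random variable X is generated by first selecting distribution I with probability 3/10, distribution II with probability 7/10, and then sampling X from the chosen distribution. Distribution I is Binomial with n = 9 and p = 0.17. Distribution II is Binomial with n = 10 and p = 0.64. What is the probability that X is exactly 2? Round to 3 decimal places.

Conditional on each component, P(X = 2): I: 0.282323; II: 0.00519987.
By total probability, P(X = 2) = 0.3·0.282323 + 0.7·0.00519987 = 0.088337.

0.088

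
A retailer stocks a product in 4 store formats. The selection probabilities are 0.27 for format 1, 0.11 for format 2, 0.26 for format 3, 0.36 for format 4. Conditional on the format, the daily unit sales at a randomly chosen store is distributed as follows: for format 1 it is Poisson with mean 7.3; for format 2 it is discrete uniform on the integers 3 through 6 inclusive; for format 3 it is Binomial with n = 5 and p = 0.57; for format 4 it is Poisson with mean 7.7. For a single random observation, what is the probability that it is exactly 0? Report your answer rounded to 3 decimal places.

Conditional on each format, P(X = 0): 1: 0.000675539; 2: 0; 3: 0.0147008; 4: 0.000452827.
By total probability, P(X = 0) = 0.27·0.000675539 + 0.11·0 + 0.26·0.0147008 + 0.36·0.000452827 = 0.00416763.

0.004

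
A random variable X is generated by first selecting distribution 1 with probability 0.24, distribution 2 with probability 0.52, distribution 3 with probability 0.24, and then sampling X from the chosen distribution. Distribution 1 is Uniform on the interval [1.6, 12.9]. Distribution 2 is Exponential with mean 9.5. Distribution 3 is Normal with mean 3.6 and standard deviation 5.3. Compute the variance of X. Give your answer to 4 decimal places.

61.9689

Per component, 1: μ=7.25, E[X²]=63.2033; 2: μ=9.5, E[X²]=180.5; 3: μ=3.6, E[X²]=41.05.
E[X] = 0.24·7.25 + 0.52·9.5 + 0.24·3.6 = 7.544.
E[X²] = 0.24·63.2033 + 0.52·180.5 + 0.24·41.05 = 118.881.
Var(X) = E[X²] − (E[X])² = 118.881 − 56.9119 = 61.9689.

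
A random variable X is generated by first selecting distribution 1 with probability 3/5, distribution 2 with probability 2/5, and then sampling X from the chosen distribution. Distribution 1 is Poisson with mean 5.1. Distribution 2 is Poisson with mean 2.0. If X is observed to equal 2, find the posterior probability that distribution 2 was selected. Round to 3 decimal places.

0.695

Likelihoods P(X=2 | ·): 1: 0.0792882; 2: 0.270671.
Posterior ∝ prior × likelihood. Numerator for 2: 0.4·0.270671 = 0.108268.
Normalizing constant: 0.6·0.0792882 + 0.4·0.270671 = 0.155841.
P(2 | observation) = 0.108268 / 0.155841 = 0.694735.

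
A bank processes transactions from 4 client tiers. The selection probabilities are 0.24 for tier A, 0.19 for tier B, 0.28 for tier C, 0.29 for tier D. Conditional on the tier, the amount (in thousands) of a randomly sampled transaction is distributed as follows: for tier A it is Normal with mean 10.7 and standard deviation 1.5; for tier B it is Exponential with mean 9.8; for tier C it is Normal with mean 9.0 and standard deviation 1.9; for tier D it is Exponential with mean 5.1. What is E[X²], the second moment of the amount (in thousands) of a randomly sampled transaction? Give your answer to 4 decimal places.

103.2894

For each component E[X²] = Var + (mean)², giving A: 116.74; B: 192.08; C: 84.61; D: 52.02.
Overall E[X²] = 0.24·116.74 + 0.19·192.08 + 0.28·84.61 + 0.29·52.02 = 103.289.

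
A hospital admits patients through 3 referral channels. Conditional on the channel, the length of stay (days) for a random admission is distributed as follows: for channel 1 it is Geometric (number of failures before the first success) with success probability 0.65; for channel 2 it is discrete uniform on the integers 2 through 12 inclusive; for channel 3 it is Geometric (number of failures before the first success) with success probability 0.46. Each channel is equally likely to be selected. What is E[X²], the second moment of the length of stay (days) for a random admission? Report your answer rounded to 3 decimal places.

21.349

For each component E[X²] = Var + (mean)², giving 1: 1.11834; 2: 59; 3: 3.93006.
Overall E[X²] = 0.333333·1.11834 + 0.333333·59 + 0.333333·3.93006 = 21.3495.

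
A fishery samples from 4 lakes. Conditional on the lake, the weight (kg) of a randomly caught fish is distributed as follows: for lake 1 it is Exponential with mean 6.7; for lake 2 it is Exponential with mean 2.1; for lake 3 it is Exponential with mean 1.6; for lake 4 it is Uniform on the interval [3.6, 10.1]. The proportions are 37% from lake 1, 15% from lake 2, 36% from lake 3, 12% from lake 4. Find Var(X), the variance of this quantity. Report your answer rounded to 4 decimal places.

24.8651

Per component, 1: μ=6.7, E[X²]=89.78; 2: μ=2.1, E[X²]=8.82; 3: μ=1.6, E[X²]=5.12; 4: μ=6.85, E[X²]=50.4433.
E[X] = 0.37·6.7 + 0.15·2.1 + 0.36·1.6 + 0.12·6.85 = 4.192.
E[X²] = 0.37·89.78 + 0.15·8.82 + 0.36·5.12 + 0.12·50.4433 = 42.438.
Var(X) = E[X²] − (E[X])² = 42.438 − 17.5729 = 24.8651.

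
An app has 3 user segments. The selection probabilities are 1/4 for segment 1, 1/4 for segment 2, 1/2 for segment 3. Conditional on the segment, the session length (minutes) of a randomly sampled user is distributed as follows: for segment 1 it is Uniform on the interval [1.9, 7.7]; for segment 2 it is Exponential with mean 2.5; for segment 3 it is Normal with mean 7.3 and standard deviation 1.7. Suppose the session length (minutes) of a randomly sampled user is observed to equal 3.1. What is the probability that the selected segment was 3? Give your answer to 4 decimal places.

Likelihoods f(3.1 | ·): 1: 0.172414; 2: 0.115754; 3: 0.0110927.
Posterior ∝ prior × likelihood. Numerator for 3: 0.5·0.0110927 = 0.00554634.
Normalizing constant: 0.25·0.172414 + 0.25·0.115754 + 0.5·0.0110927 = 0.0775882.
P(3 | observation) = 0.00554634 / 0.0775882 = 0.0714843.

0.0715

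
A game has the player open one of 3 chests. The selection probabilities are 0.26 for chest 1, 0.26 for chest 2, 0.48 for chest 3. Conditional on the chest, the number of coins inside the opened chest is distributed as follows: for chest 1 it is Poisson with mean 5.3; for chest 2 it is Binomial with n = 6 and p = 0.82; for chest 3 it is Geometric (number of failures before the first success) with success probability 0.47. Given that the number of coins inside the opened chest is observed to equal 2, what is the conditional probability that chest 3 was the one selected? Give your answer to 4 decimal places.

Likelihoods P(X=2 | ·): 1: 0.0701069; 2: 0.0105879; 3: 0.132023.
Posterior ∝ prior × likelihood. Numerator for 3: 0.48·0.132023 = 0.063371.
Normalizing constant: 0.26·0.0701069 + 0.26·0.0105879 + 0.48·0.132023 = 0.0843517.
P(3 | observation) = 0.063371 / 0.0843517 = 0.751272.

0.7513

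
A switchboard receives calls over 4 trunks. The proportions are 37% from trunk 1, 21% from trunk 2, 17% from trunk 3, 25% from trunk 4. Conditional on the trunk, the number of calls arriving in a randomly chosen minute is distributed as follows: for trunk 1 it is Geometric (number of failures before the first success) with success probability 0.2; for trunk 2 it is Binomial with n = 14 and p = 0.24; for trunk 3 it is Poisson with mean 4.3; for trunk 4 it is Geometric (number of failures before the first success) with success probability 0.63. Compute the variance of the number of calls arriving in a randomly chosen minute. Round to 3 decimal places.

Per component, 1: μ=4, E[X²]=36; 2: μ=3.36, E[X²]=13.8432; 3: μ=4.3, E[X²]=22.79; 4: μ=0.587302, E[X²]=1.27715.
E[X] = 0.37·4 + 0.21·3.36 + 0.17·4.3 + 0.25·0.587302 = 3.06343.
E[X²] = 0.37·36 + 0.21·13.8432 + 0.17·22.79 + 0.25·1.27715 = 20.4207.
Var(X) = E[X²] − (E[X])² = 20.4207 − 9.38458 = 11.0361.

11.036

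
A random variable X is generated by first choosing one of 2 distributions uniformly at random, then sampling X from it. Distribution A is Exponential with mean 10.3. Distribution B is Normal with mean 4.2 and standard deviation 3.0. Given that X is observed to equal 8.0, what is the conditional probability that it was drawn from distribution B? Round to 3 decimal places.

Likelihoods f(8.0 | ·): A: 0.0446526; B: 0.0596195.
Posterior ∝ prior × likelihood. Numerator for B: 0.5·0.0596195 = 0.0298097.
Normalizing constant: 0.5·0.0446526 + 0.5·0.0596195 = 0.052136.
P(B | observation) = 0.0298097 / 0.052136 = 0.571768.

0.572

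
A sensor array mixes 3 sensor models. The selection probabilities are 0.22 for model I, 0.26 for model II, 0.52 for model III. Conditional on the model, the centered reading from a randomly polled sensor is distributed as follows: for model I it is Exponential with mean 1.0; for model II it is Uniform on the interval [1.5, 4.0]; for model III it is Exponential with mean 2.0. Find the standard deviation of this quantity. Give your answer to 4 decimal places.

1.6736

Per component, I: μ=1, E[X²]=2; II: μ=2.75, E[X²]=8.08333; III: μ=2, E[X²]=8.
E[X] = 0.22·1 + 0.26·2.75 + 0.52·2 = 1.975.
E[X²] = 0.22·2 + 0.26·8.08333 + 0.52·8 = 6.70167.
Var(X) = E[X²] − (E[X])² = 6.70167 − 3.90063 = 2.80104.
SD(X) = √2.80104 = 1.67363.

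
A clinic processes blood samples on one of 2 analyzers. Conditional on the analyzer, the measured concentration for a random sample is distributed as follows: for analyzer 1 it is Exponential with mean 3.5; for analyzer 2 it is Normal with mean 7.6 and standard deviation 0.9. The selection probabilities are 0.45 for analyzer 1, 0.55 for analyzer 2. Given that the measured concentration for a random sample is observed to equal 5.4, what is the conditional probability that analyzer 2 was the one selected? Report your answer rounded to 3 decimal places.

Likelihoods f(5.4 | ·): 1: 0.061077; 2: 0.0223432.
Posterior ∝ prior × likelihood. Numerator for 2: 0.55·0.0223432 = 0.0122888.
Normalizing constant: 0.45·0.061077 + 0.55·0.0223432 = 0.0397734.
P(2 | observation) = 0.0122888 / 0.0397734 = 0.308969.

0.309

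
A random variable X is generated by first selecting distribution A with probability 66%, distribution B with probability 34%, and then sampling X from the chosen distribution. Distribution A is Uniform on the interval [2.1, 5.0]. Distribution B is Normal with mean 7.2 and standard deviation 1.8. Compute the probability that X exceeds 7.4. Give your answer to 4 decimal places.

0.1550

Conditional on each component, P(X > 7.4): A: 0; B: 0.455764.
By total probability, P(X > 7.4) = 0.66·0 + 0.34·0.455764 = 0.15496.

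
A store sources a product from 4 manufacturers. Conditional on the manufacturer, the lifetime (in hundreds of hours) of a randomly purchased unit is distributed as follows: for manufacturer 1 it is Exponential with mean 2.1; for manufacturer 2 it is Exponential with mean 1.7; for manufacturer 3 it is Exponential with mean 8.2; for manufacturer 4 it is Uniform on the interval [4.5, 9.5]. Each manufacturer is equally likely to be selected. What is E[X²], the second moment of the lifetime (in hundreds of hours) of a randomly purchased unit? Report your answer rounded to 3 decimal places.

For each component E[X²] = Var + (mean)², giving 1: 8.82; 2: 5.78; 3: 134.48; 4: 51.0833.
Overall E[X²] = 0.25·8.82 + 0.25·5.78 + 0.25·134.48 + 0.25·51.0833 = 50.0408.

50.041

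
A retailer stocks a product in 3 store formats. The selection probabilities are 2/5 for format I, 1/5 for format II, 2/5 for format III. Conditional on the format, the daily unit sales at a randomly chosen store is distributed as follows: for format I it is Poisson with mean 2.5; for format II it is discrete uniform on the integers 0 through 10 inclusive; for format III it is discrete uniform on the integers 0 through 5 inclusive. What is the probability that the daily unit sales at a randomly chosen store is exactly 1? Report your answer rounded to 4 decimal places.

Conditional on each format, P(X = 1): I: 0.205212; II: 0.0909091; III: 0.166667.
By total probability, P(X = 1) = 0.4·0.205212 + 0.2·0.0909091 + 0.4·0.166667 = 0.166933.

0.1669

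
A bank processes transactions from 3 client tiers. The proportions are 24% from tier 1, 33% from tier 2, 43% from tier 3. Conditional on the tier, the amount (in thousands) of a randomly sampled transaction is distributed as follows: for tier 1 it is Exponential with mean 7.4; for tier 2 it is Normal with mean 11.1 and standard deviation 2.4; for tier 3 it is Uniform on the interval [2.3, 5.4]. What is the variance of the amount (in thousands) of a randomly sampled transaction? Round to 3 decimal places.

25.231

Per component, 1: μ=7.4, E[X²]=109.52; 2: μ=11.1, E[X²]=128.97; 3: μ=3.85, E[X²]=15.6233.
E[X] = 0.24·7.4 + 0.33·11.1 + 0.43·3.85 = 7.0945.
E[X²] = 0.24·109.52 + 0.33·128.97 + 0.43·15.6233 = 75.5629.
Var(X) = E[X²] − (E[X])² = 75.5629 − 50.3319 = 25.231.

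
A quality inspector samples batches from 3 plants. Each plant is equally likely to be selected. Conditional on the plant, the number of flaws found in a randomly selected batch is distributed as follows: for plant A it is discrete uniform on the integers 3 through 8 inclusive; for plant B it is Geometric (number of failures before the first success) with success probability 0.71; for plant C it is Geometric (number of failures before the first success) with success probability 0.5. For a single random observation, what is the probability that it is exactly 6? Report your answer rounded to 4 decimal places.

Conditional on each plant, P(X = 6): A: 0.166667; B: 0.000422325; C: 0.0078125.
By total probability, P(X = 6) = 0.333333·0.166667 + 0.333333·0.000422325 + 0.333333·0.0078125 = 0.0583005.

0.0583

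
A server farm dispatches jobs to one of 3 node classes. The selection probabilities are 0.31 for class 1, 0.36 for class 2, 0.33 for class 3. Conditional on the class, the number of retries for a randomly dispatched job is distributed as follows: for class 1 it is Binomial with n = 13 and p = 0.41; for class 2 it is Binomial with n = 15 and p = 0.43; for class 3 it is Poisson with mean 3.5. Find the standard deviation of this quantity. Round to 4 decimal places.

Per component, 1: μ=5.33, E[X²]=31.5536; 2: μ=6.45, E[X²]=45.279; 3: μ=3.5, E[X²]=15.75.
E[X] = 0.31·5.33 + 0.36·6.45 + 0.33·3.5 = 5.1293.
E[X²] = 0.31·31.5536 + 0.36·45.279 + 0.33·15.75 = 31.2796.
Var(X) = E[X²] − (E[X])² = 31.2796 − 26.3097 = 4.96984.
SD(X) = √4.96984 = 2.22931.

2.2293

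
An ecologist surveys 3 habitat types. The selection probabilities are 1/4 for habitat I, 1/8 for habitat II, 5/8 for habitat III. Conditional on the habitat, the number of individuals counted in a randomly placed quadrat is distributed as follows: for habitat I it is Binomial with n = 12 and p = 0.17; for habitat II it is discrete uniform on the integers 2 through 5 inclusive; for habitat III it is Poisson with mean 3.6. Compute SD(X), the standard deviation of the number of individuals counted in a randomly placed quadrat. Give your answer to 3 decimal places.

1.810

Per component, I: μ=2.04, E[X²]=5.8548; II: μ=3.5, E[X²]=13.5; III: μ=3.6, E[X²]=16.56.
E[X] = 0.25·2.04 + 0.125·3.5 + 0.625·3.6 = 3.1975.
E[X²] = 0.25·5.8548 + 0.125·13.5 + 0.625·16.56 = 13.5012.
Var(X) = E[X²] − (E[X])² = 13.5012 − 10.224 = 3.27719.
SD(X) = √3.27719 = 1.8103.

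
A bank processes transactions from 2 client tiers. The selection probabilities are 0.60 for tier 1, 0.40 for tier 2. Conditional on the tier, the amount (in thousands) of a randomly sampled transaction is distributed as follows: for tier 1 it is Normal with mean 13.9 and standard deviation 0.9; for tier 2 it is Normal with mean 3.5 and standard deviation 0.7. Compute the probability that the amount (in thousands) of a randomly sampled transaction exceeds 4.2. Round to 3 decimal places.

Conditional on each tier, P(X > 4.2): 1: 1; 2: 0.158655.
By total probability, P(X > 4.2) = 0.6·1 + 0.4·0.158655 = 0.663462.

0.663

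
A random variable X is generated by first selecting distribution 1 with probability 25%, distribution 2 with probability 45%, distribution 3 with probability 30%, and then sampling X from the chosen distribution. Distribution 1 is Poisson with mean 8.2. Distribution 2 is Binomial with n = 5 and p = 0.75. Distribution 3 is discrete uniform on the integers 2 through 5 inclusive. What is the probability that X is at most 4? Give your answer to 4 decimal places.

0.5904

Conditional on each component, P(X ≤ 4): 1: 0.0887402; 2: 0.762695; 3: 0.75.
By total probability, P(X ≤ 4) = 0.25·0.0887402 + 0.45·0.762695 + 0.3·0.75 = 0.590398.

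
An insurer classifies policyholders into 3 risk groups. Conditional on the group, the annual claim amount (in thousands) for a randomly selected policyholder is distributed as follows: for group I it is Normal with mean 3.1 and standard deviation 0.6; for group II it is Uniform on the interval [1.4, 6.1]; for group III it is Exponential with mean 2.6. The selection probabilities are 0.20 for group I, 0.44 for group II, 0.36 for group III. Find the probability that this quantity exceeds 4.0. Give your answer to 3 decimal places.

0.287

Conditional on each group, P(X > 4.0): I: 0.0668072; II: 0.446809; III: 0.214711.
By total probability, P(X > 4.0) = 0.2·0.0668072 + 0.44·0.446809 + 0.36·0.214711 = 0.287253.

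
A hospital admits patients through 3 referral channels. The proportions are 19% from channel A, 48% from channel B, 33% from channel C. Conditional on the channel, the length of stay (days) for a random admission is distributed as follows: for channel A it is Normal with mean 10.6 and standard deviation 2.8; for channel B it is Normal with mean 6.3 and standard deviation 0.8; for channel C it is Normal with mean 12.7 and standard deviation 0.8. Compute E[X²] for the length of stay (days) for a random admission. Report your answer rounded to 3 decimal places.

95.633

For each component E[X²] = Var + (mean)², giving A: 120.2; B: 40.33; C: 161.93.
Overall E[X²] = 0.19·120.2 + 0.48·40.33 + 0.33·161.93 = 95.6333.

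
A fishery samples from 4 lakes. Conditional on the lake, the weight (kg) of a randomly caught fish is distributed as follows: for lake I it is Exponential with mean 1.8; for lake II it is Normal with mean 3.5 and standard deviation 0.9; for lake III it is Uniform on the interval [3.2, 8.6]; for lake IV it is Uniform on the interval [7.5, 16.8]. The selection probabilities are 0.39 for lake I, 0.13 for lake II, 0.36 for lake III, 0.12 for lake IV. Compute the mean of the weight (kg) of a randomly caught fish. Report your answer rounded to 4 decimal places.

4.7390

Component means — I: 1.8; II: 3.5; III: 5.9; IV: 12.15.
E[X] = 0.39·1.8 + 0.13·3.5 + 0.36·5.9 + 0.12·12.15 = 4.739.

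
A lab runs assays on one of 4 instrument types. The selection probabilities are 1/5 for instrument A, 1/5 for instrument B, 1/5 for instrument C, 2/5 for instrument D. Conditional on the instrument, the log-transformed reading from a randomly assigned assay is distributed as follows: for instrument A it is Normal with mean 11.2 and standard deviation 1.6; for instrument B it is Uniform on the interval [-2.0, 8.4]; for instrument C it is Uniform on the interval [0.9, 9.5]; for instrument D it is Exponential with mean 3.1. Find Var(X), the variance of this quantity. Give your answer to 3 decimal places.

Per component, A: μ=11.2, E[X²]=128; B: μ=3.2, E[X²]=19.2533; C: μ=5.2, E[X²]=33.2033; D: μ=3.1, E[X²]=19.22.
E[X] = 0.2·11.2 + 0.2·3.2 + 0.2·5.2 + 0.4·3.1 = 5.16.
E[X²] = 0.2·128 + 0.2·19.2533 + 0.2·33.2033 + 0.4·19.22 = 43.7793.
Var(X) = E[X²] − (E[X])² = 43.7793 − 26.6256 = 17.1537.

17.154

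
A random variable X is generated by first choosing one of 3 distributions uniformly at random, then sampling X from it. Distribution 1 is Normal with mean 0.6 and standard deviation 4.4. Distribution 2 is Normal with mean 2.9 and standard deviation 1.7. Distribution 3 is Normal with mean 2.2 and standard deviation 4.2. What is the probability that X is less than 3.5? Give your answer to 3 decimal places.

Conditional on each component, P(X < 3.5): 1: 0.745081; 2: 0.637934; 3: 0.621538.
By total probability, P(X < 3.5) = 0.333333·0.745081 + 0.333333·0.637934 + 0.333333·0.621538 = 0.668184.

0.668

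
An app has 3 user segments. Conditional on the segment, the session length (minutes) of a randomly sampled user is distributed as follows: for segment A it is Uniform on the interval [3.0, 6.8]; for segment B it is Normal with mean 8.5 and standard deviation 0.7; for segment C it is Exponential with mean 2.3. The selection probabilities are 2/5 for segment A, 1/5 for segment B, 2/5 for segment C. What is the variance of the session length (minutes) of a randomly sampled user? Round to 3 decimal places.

7.889

Per component, A: μ=4.9, E[X²]=25.2133; B: μ=8.5, E[X²]=72.74; C: μ=2.3, E[X²]=10.58.
E[X] = 0.4·4.9 + 0.2·8.5 + 0.4·2.3 = 4.58.
E[X²] = 0.4·25.2133 + 0.2·72.74 + 0.4·10.58 = 28.8653.
Var(X) = E[X²] − (E[X])² = 28.8653 − 20.9764 = 7.88893.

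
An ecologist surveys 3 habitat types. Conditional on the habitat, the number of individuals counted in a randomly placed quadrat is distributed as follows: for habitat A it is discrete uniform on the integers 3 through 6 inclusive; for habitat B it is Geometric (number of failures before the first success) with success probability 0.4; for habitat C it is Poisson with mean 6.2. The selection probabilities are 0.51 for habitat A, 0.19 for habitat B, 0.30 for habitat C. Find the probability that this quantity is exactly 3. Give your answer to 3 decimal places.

Conditional on each habitat, P(X = 3): A: 0.25; B: 0.0864; C: 0.0806117.
By total probability, P(X = 3) = 0.51·0.25 + 0.19·0.0864 + 0.3·0.0806117 = 0.1681.

0.168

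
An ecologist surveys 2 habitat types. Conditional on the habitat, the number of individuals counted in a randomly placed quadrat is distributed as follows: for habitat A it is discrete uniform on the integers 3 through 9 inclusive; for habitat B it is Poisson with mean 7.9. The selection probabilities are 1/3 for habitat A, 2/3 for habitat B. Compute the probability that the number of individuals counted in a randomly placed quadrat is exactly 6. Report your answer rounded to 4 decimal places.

0.1311

Conditional on each habitat, P(X = 6): A: 0.142857; B: 0.125171.
By total probability, P(X = 6) = 0.333333·0.142857 + 0.666667·0.125171 = 0.131066.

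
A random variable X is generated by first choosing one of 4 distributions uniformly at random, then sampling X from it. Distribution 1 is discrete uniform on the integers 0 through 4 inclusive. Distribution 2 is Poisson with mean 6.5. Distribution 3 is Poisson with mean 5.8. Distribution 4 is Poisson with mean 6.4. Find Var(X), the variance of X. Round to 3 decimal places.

Per component, 1: μ=2, E[X²]=6; 2: μ=6.5, E[X²]=48.75; 3: μ=5.8, E[X²]=39.44; 4: μ=6.4, E[X²]=47.36.
E[X] = 0.25·2 + 0.25·6.5 + 0.25·5.8 + 0.25·6.4 = 5.175.
E[X²] = 0.25·6 + 0.25·48.75 + 0.25·39.44 + 0.25·47.36 = 35.3875.
Var(X) = E[X²] − (E[X])² = 35.3875 − 26.7806 = 8.60688.

8.607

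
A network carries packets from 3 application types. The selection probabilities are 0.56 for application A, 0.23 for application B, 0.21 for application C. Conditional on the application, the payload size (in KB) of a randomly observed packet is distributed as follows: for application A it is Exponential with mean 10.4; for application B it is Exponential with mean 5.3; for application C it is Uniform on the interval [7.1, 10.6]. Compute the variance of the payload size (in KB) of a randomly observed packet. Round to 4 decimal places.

Per component, A: μ=10.4, E[X²]=216.32; B: μ=5.3, E[X²]=56.18; C: μ=8.85, E[X²]=79.3433.
E[X] = 0.56·10.4 + 0.23·5.3 + 0.21·8.85 = 8.9015.
E[X²] = 0.56·216.32 + 0.23·56.18 + 0.21·79.3433 = 150.723.
Var(X) = E[X²] − (E[X])² = 150.723 − 79.2367 = 71.486.

71.4860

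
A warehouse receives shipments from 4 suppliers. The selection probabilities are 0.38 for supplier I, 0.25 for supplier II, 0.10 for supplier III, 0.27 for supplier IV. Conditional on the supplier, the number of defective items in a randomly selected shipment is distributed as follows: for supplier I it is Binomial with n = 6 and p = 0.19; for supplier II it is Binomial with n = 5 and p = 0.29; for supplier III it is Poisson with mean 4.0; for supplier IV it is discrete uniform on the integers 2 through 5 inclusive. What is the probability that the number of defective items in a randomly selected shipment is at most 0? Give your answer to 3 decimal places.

Conditional on each supplier, P(X ≤ 0): I: 0.28243; II: 0.180423; III: 0.0183156; IV: 0.
By total probability, P(X ≤ 0) = 0.38·0.28243 + 0.25·0.180423 + 0.1·0.0183156 + 0.27·0 = 0.154261.

0.154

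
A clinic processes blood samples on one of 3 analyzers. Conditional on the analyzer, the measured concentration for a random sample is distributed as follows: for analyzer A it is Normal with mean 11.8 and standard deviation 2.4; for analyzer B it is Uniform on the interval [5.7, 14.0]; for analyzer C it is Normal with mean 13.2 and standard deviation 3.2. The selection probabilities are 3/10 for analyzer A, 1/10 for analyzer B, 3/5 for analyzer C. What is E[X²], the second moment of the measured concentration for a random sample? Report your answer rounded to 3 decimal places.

For each component E[X²] = Var + (mean)², giving A: 145; B: 102.763; C: 184.48.
Overall E[X²] = 0.3·145 + 0.1·102.763 + 0.6·184.48 = 164.464.

164.464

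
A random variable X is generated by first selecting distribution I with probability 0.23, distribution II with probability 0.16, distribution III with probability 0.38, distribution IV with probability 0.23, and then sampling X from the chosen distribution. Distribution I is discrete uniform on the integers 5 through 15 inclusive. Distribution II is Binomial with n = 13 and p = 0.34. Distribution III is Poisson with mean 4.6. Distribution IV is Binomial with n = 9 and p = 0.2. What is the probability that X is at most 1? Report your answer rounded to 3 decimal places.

Conditional on each component, P(X ≤ 1): I: 0; II: 0.0347049; III: 0.0562903; IV: 0.436208.
By total probability, P(X ≤ 1) = 0.23·0 + 0.16·0.0347049 + 0.38·0.0562903 + 0.23·0.436208 = 0.127271.

0.127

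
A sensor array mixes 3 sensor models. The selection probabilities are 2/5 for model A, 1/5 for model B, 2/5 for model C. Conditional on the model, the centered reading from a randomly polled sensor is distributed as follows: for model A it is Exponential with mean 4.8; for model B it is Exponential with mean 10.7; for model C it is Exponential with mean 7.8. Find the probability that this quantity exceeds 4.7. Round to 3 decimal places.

0.498

Conditional on each model, P(X > 4.7): A: 0.375624; B: 0.644518; C: 0.547406.
By total probability, P(X > 4.7) = 0.4·0.375624 + 0.2·0.644518 + 0.4·0.547406 = 0.498116.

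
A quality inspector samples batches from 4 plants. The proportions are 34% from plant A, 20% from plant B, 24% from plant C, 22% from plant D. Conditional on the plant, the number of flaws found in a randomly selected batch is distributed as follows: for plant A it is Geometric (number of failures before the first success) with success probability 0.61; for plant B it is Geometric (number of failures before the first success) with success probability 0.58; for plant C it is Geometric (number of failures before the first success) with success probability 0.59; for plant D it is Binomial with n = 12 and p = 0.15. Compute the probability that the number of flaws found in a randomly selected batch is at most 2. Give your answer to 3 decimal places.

0.890

Conditional on each plant, P(X ≤ 2): A: 0.940681; B: 0.925912; C: 0.931079; D: 0.735818.
By total probability, P(X ≤ 2) = 0.34·0.940681 + 0.2·0.925912 + 0.24·0.931079 + 0.22·0.735818 = 0.890353.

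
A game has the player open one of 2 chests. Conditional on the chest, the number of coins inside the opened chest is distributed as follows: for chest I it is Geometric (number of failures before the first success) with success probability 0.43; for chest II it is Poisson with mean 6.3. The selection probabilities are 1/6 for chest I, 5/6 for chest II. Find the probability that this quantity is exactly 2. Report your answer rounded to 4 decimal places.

Conditional on each chest, P(X = 2): I: 0.139707; II: 0.0364415.
By total probability, P(X = 2) = 0.166667·0.139707 + 0.833333·0.0364415 = 0.0536524.

0.0537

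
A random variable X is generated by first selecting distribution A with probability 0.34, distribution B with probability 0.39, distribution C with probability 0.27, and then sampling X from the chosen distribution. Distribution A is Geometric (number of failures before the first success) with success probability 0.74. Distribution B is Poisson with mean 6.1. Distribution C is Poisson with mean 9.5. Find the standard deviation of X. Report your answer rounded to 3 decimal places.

4.288

Per component, A: μ=0.351351, E[X²]=0.598247; B: μ=6.1, E[X²]=43.31; C: μ=9.5, E[X²]=99.75.
E[X] = 0.34·0.351351 + 0.39·6.1 + 0.27·9.5 = 5.06346.
E[X²] = 0.34·0.598247 + 0.39·43.31 + 0.27·99.75 = 44.0268.
Var(X) = E[X²] − (E[X])² = 44.0268 − 25.6386 = 18.3882.
SD(X) = √18.3882 = 4.28814.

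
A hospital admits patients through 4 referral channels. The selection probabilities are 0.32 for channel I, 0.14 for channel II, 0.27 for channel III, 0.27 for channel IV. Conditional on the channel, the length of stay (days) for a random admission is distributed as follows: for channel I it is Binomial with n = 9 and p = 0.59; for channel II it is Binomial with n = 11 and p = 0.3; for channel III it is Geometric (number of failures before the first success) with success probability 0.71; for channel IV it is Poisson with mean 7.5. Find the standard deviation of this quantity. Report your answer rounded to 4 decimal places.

Per component, I: μ=5.31, E[X²]=30.3732; II: μ=3.3, E[X²]=13.2; III: μ=0.408451, E[X²]=0.742115; IV: μ=7.5, E[X²]=63.75.
E[X] = 0.32·5.31 + 0.14·3.3 + 0.27·0.408451 + 0.27·7.5 = 4.29648.
E[X²] = 0.32·30.3732 + 0.14·13.2 + 0.27·0.742115 + 0.27·63.75 = 28.9803.
Var(X) = E[X²] − (E[X])² = 28.9803 − 18.4598 = 10.5205.
SD(X) = √10.5205 = 3.24354.

3.2435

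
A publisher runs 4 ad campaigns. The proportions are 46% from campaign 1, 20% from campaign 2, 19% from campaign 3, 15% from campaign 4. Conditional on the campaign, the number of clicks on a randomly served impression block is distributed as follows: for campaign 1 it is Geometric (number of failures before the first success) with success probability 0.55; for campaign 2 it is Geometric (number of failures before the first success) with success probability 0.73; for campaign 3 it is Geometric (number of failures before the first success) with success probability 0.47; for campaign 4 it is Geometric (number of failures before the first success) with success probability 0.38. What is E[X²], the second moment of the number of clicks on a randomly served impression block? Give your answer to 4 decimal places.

For each component E[X²] = Var + (mean)², giving 1: 2.15702; 2: 0.64346; 3: 3.67089; 4: 6.95568.
Overall E[X²] = 0.46·2.15702 + 0.2·0.64346 + 0.19·3.67089 + 0.15·6.95568 = 2.86174.

2.8617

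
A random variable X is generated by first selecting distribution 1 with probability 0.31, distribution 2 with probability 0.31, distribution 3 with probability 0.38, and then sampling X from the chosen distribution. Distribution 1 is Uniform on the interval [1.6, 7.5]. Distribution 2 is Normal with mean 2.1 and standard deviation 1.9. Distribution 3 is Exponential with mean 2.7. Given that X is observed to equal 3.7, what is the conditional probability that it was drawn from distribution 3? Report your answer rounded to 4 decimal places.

0.2669

Likelihoods f(3.7 | ·): 1: 0.169492; 2: 0.147288; 3: 0.0940788.
Posterior ∝ prior × likelihood. Numerator for 3: 0.38·0.0940788 = 0.03575.
Normalizing constant: 0.31·0.169492 + 0.31·0.147288 + 0.38·0.0940788 = 0.133952.
P(3 | observation) = 0.03575 / 0.133952 = 0.266887.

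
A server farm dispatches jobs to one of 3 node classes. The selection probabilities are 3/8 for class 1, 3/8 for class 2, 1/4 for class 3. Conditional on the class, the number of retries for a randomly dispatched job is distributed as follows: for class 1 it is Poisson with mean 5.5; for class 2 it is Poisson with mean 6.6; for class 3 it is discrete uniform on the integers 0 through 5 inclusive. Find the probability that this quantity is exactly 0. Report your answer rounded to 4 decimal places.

Conditional on each class, P(X = 0): 1: 0.00408677; 2: 0.00136037; 3: 0.166667.
By total probability, P(X = 0) = 0.375·0.00408677 + 0.375·0.00136037 + 0.25·0.166667 = 0.0437093.

0.0437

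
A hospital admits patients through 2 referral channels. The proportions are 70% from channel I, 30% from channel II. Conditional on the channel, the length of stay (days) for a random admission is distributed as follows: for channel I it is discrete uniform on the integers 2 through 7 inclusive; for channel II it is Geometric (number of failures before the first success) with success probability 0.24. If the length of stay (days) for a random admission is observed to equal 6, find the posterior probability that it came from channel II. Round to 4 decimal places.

0.1063

Likelihoods P(X=6 | ·): I: 0.166667; II: 0.046248.
Posterior ∝ prior × likelihood. Numerator for II: 0.3·0.046248 = 0.0138744.
Normalizing constant: 0.7·0.166667 + 0.3·0.046248 = 0.130541.
P(II | observation) = 0.0138744 / 0.130541 = 0.106284.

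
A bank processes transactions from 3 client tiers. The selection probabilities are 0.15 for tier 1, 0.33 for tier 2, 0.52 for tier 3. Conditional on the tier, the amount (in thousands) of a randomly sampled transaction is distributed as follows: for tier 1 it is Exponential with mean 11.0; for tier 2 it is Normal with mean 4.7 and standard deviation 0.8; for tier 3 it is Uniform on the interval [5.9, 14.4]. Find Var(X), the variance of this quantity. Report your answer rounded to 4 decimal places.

Per component, 1: μ=11, E[X²]=242; 2: μ=4.7, E[X²]=22.73; 3: μ=10.15, E[X²]=109.043.
E[X] = 0.15·11 + 0.33·4.7 + 0.52·10.15 = 8.479.
E[X²] = 0.15·242 + 0.33·22.73 + 0.52·109.043 = 100.503.
Var(X) = E[X²] − (E[X])² = 100.503 − 71.8934 = 28.61.

28.6100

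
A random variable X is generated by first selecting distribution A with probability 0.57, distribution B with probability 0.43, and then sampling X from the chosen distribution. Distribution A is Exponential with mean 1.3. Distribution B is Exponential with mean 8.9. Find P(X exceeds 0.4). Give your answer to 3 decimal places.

Conditional on each component, P(X > 0.4): A: 0.735141; B: 0.956051.
By total probability, P(X > 0.4) = 0.57·0.735141 + 0.43·0.956051 = 0.830133.

0.830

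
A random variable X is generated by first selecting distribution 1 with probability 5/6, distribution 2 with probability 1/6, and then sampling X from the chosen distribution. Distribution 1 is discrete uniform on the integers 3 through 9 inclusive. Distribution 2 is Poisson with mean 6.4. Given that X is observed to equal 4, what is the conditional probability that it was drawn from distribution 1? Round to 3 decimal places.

0.860

Likelihoods P(X=4 | ·): 1: 0.142857; 2: 0.116151.
Posterior ∝ prior × likelihood. Numerator for 1: 0.833333·0.142857 = 0.119048.
Normalizing constant: 0.833333·0.142857 + 0.166667·0.116151 = 0.138406.
P(1 | observation) = 0.119048 / 0.138406 = 0.860132.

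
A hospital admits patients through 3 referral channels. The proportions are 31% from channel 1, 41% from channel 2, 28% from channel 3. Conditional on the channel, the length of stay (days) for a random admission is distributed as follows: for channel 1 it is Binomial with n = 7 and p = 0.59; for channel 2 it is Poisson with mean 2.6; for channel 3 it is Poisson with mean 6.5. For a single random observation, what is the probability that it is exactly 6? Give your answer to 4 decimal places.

Conditional on each channel, P(X = 6): 1: 0.121058; 2: 0.0318671; 3: 0.157483.
By total probability, P(X = 6) = 0.31·0.121058 + 0.41·0.0318671 + 0.28·0.157483 = 0.0946887.

0.0947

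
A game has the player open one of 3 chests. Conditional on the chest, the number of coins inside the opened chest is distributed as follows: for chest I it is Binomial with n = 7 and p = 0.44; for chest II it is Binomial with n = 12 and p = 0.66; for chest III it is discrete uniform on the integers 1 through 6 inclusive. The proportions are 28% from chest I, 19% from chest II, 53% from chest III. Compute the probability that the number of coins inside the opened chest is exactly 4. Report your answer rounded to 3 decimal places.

Conditional on each chest, P(X = 4): I: 0.230379; II: 0.0167731; III: 0.166667.
By total probability, P(X = 4) = 0.28·0.230379 + 0.19·0.0167731 + 0.53·0.166667 = 0.156026.

0.156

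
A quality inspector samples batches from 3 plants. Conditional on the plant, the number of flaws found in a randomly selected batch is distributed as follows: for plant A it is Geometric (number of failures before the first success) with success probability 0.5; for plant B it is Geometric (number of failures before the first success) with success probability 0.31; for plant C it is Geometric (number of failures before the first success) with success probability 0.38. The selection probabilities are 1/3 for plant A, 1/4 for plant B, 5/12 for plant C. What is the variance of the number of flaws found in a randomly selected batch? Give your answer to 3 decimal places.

Per component, A: μ=1, E[X²]=3; B: μ=2.22581, E[X²]=12.1342; C: μ=1.63158, E[X²]=6.95568.
E[X] = 0.333333·1 + 0.25·2.22581 + 0.416667·1.63158 = 1.56961.
E[X²] = 0.333333·3 + 0.25·12.1342 + 0.416667·6.95568 = 6.93176.
Var(X) = E[X²] − (E[X])² = 6.93176 − 2.46367 = 4.46808.

4.468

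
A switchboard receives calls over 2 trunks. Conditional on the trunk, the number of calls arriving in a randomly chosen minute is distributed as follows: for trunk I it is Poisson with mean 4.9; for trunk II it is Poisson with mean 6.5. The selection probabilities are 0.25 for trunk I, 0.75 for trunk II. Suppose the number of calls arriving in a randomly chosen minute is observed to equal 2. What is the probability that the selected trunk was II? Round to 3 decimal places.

Likelihoods P(X=2 | ·): I: 0.0893962; II: 0.0317602.
Posterior ∝ prior × likelihood. Numerator for II: 0.75·0.0317602 = 0.0238201.
Normalizing constant: 0.25·0.0893962 + 0.75·0.0317602 = 0.0461692.
P(II | observation) = 0.0238201 / 0.0461692 = 0.515931.

0.516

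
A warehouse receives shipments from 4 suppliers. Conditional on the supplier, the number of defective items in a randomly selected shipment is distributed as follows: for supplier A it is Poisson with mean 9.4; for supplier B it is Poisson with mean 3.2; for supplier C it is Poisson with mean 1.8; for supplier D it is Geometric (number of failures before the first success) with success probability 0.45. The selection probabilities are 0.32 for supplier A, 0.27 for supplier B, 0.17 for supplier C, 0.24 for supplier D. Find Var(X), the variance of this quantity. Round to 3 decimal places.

Per component, A: μ=9.4, E[X²]=97.76; B: μ=3.2, E[X²]=13.44; C: μ=1.8, E[X²]=5.04; D: μ=1.22222, E[X²]=4.20988.
E[X] = 0.32·9.4 + 0.27·3.2 + 0.17·1.8 + 0.24·1.22222 = 4.47133.
E[X²] = 0.32·97.76 + 0.27·13.44 + 0.17·5.04 + 0.24·4.20988 = 36.7792.
Var(X) = E[X²] − (E[X])² = 36.7792 − 19.9928 = 16.7863.

16.786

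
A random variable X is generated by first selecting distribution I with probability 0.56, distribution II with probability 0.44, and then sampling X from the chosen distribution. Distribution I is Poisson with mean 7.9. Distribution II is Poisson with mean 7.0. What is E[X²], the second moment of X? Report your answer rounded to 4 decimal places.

For each component E[X²] = Var + (mean)², giving I: 70.31; II: 56.
Overall E[X²] = 0.56·70.31 + 0.44·56 = 64.0136.

64.0136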